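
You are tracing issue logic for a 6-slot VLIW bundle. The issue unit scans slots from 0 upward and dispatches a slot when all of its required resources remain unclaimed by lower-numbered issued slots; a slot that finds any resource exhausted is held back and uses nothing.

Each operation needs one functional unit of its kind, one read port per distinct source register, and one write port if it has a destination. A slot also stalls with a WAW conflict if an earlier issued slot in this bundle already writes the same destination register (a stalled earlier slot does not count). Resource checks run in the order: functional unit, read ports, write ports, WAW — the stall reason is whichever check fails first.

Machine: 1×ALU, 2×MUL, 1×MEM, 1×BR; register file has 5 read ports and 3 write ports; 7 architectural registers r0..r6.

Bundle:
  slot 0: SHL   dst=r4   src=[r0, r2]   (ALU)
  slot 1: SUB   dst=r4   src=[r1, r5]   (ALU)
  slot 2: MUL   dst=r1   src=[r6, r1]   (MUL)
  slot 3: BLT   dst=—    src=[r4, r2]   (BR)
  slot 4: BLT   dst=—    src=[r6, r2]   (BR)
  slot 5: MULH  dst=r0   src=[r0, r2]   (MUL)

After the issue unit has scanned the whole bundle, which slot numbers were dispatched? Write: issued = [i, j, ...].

  0. ALU→r4 ⇒ go  {0A/2Mu/1Ld/1B | 3r 2w}
  1. ALU→r4 ⇒ no(FU)  {0A/2Mu/1Ld/1B | 3r 2w}
  2. MUL→r1 ⇒ go  {0A/1Mu/1Ld/1B | 1r 1w}
  3. BR ⇒ no(RD_PORT)  {0A/1Mu/1Ld/1B | 1r 1w}
  4. BR ⇒ no(RD_PORT)  {0A/1Mu/1Ld/1B | 1r 1w}
  5. MUL→r0 ⇒ no(RD_PORT)  {0A/1Mu/1Ld/1B | 1r 1w}

issued = [0, 2]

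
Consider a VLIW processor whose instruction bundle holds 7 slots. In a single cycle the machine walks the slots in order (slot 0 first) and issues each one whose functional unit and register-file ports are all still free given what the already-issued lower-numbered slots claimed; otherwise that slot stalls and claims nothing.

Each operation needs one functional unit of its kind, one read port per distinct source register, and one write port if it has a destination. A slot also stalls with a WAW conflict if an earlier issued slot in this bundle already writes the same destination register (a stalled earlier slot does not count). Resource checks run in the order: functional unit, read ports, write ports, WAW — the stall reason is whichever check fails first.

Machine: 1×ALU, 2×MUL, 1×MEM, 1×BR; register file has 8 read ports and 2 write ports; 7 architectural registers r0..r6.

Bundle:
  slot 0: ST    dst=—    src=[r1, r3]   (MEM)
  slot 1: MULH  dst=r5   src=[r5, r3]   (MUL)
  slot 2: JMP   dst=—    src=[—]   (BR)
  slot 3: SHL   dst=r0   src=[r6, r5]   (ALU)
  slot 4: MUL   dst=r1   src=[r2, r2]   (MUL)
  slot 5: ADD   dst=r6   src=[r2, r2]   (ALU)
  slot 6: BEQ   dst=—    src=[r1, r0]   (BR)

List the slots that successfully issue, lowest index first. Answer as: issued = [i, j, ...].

issued = [0, 1, 2, 3]

#0 MEM src=r1,r3 dispatched  <A:1 Mu:2 Ld:0 B:1 rd:6 wr:2>
#1 MUL src=r5,r3 dispatched  <A:1 Mu:1 Ld:0 B:1 rd:4 wr:1>
#2 BR src=- dispatched  <A:1 Mu:1 Ld:0 B:0 rd:4 wr:1>
#3 ALU src=r6,r5 dispatched  <A:0 Mu:1 Ld:0 B:0 rd:2 wr:0>
#4 MUL src=r2,r2 held:WR_PORT  <A:0 Mu:1 Ld:0 B:0 rd:2 wr:0>
#5 ALU src=r2,r2 held:FU  <A:0 Mu:1 Ld:0 B:0 rd:2 wr:0>
#6 BR src=r1,r0 held:FU  <A:0 Mu:1 Ld:0 B:0 rd:2 wr:0>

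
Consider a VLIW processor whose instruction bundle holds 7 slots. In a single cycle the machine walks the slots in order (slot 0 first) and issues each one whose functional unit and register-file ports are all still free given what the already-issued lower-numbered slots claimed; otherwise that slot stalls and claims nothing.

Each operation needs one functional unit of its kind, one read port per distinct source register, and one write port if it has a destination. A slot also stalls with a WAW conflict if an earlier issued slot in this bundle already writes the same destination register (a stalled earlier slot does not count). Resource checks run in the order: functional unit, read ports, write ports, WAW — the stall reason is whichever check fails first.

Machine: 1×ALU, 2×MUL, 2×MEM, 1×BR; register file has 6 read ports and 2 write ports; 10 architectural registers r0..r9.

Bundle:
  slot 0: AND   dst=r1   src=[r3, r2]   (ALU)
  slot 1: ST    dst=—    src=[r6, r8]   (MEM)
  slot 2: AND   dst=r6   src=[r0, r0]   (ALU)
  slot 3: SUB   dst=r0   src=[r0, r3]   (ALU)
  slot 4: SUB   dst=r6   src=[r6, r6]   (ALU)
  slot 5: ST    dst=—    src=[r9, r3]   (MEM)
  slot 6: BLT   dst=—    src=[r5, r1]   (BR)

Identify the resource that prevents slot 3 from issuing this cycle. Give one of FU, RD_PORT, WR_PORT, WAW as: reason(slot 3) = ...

reason(slot 3) = FU

(0) want 1×ALU +2rd +1wr — yes → AL0|MU2|ME2|BR1|rd4|wr1
(1) want 1×MEM +2rd +0wr — yes → AL0|MU2|ME1|BR1|rd2|wr1
(2) want 1×ALU +1rd +1wr — FU → AL0|MU2|ME1|BR1|rd2|wr1
(3) want 1×ALU +2rd +1wr — FU → AL0|MU2|ME1|BR1|rd2|wr1
(4) want 1×ALU +1rd +1wr — FU → AL0|MU2|ME1|BR1|rd2|wr1
(5) want 1×MEM +2rd +0wr — yes → AL0|MU2|ME0|BR1|rd0|wr1
(6) want 1×BR +2rd +0wr — RD_PORT → AL0|MU2|ME0|BR1|rd0|wr1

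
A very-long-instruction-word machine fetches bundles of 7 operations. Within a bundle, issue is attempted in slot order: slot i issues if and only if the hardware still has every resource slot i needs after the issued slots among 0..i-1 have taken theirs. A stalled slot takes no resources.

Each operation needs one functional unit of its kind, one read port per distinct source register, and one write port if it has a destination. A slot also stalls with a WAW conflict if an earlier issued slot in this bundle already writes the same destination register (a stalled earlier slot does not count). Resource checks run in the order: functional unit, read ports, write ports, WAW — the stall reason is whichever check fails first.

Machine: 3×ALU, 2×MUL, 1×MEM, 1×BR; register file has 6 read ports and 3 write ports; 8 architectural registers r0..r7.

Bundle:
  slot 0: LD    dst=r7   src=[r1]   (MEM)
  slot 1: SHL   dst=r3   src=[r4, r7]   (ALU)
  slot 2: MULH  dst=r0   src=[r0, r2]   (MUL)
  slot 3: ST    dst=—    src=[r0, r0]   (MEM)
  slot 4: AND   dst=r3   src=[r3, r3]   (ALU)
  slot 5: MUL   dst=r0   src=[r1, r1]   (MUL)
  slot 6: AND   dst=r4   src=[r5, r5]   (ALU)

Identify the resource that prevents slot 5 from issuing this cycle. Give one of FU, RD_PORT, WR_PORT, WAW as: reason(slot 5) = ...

#0 MEM src=r1 dispatched  <A:3 Mu:2 Ld:0 B:1 rd:5 wr:2>
#1 ALU src=r4,r7 dispatched  <A:2 Mu:2 Ld:0 B:1 rd:3 wr:1>
#2 MUL src=r0,r2 dispatched  <A:2 Mu:1 Ld:0 B:1 rd:1 wr:0>
#3 MEM src=r0,r0 held:FU  <A:2 Mu:1 Ld:0 B:1 rd:1 wr:0>
#4 ALU src=r3,r3 held:WR_PORT  <A:2 Mu:1 Ld:0 B:1 rd:1 wr:0>
#5 MUL src=r1,r1 held:WR_PORT  <A:2 Mu:1 Ld:0 B:1 rd:1 wr:0>
#6 ALU src=r5,r5 held:WR_PORT  <A:2 Mu:1 Ld:0 B:1 rd:1 wr:0>

reason(slot 5) = WR_PORT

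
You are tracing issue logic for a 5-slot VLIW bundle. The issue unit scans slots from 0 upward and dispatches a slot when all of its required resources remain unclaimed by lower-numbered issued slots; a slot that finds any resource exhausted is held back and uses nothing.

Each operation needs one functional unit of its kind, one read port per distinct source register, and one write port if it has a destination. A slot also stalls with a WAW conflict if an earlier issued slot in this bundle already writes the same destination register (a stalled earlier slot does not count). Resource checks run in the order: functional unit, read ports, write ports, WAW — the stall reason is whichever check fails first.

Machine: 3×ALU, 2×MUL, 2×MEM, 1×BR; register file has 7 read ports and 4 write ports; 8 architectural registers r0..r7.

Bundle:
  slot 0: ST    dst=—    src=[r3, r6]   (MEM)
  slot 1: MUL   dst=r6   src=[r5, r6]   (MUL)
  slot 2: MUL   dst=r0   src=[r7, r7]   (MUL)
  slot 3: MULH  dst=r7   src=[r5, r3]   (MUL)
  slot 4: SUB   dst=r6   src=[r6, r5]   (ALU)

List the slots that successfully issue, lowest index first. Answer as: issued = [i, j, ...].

#0 MEM src=r3,r6 dispatched  <A:3 Mu:2 Ld:1 B:1 rd:5 wr:4>
#1 MUL src=r5,r6 dispatched  <A:3 Mu:1 Ld:1 B:1 rd:3 wr:3>
#2 MUL src=r7,r7 dispatched  <A:3 Mu:0 Ld:1 B:1 rd:2 wr:2>
#3 MUL src=r5,r3 held:FU  <A:3 Mu:0 Ld:1 B:1 rd:2 wr:2>
#4 ALU src=r6,r5 held:WAW  <A:3 Mu:0 Ld:1 B:1 rd:2 wr:2>

issued = [0, 1, 2]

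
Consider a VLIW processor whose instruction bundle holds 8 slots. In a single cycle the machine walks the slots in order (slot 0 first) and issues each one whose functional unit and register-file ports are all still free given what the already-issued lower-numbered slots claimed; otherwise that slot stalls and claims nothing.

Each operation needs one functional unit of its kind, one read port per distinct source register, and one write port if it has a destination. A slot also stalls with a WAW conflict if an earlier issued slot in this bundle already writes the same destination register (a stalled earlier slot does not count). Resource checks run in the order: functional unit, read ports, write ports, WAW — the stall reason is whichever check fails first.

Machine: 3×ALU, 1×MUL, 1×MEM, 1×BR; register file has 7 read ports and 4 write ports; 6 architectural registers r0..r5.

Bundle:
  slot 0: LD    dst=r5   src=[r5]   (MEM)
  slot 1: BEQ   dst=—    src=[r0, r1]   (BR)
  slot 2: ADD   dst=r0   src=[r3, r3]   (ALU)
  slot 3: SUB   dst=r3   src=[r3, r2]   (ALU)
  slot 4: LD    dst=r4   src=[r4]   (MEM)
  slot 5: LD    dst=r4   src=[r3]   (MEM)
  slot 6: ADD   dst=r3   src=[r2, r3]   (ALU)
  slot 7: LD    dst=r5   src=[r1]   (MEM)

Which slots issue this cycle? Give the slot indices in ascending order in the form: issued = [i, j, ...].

issued = [0, 1, 2, 3]

slot 0 (MEM): ISSUE — free A3,Mu1,Ld0,B1 rp6 wp3
slot 1 (BR): ISSUE — free A3,Mu1,Ld0,B0 rp4 wp3
slot 2 (ALU): ISSUE — free A2,Mu1,Ld0,B0 rp3 wp2
slot 3 (ALU): ISSUE — free A1,Mu1,Ld0,B0 rp1 wp1
slot 4 (MEM): stall FU — free A1,Mu1,Ld0,B0 rp1 wp1
slot 5 (MEM): stall FU — free A1,Mu1,Ld0,B0 rp1 wp1
slot 6 (ALU): stall RD_PORT — free A1,Mu1,Ld0,B0 rp1 wp1
slot 7 (MEM): stall FU — free A1,Mu1,Ld0,B0 rp1 wp1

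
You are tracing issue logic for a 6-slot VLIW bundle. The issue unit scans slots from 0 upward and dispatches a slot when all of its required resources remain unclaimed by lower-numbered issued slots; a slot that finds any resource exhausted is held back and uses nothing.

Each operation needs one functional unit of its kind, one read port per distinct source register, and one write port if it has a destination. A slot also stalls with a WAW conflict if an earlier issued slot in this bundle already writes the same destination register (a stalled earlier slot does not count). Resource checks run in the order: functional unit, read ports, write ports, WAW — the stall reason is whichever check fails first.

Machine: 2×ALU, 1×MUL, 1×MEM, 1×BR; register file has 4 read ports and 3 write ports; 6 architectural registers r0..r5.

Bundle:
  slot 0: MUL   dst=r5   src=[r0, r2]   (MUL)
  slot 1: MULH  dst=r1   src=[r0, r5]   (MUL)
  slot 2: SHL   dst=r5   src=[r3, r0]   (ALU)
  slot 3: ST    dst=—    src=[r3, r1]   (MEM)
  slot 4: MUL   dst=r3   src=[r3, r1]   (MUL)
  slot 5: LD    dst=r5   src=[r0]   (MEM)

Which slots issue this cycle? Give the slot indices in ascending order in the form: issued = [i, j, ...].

issued = [0, 3]

  0. MUL→r5 ⇒ go  {2A/0Mu/1Ld/1B | 2r 2w}
  1. MUL→r1 ⇒ no(FU)  {2A/0Mu/1Ld/1B | 2r 2w}
  2. ALU→r5 ⇒ no(WAW)  {2A/0Mu/1Ld/1B | 2r 2w}
  3. MEM ⇒ go  {2A/0Mu/0Ld/1B | 0r 2w}
  4. MUL→r3 ⇒ no(FU)  {2A/0Mu/0Ld/1B | 0r 2w}
  5. MEM→r5 ⇒ no(FU)  {2A/0Mu/0Ld/1B | 0r 2w}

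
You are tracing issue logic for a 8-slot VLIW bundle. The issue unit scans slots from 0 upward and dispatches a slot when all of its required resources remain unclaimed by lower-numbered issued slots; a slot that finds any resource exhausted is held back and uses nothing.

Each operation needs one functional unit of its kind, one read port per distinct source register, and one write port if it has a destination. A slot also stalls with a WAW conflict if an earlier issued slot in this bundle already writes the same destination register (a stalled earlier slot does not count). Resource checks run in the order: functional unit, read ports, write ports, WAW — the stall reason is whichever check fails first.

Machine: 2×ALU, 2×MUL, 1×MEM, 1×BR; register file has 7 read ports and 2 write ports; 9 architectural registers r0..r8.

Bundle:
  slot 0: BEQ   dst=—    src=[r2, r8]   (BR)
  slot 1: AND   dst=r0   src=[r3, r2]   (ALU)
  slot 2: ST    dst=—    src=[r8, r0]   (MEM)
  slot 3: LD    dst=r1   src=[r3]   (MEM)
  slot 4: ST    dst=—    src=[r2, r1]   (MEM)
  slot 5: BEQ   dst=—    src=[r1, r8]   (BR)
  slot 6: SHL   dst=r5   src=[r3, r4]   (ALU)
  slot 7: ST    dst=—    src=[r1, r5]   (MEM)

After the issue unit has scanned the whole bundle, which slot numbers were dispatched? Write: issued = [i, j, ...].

#0 BR src=r2,r8 dispatched  <A:2 Mu:2 Ld:1 B:0 rd:5 wr:2>
#1 ALU src=r3,r2 dispatched  <A:1 Mu:2 Ld:1 B:0 rd:3 wr:1>
#2 MEM src=r8,r0 dispatched  <A:1 Mu:2 Ld:0 B:0 rd:1 wr:1>
#3 MEM src=r3 held:FU  <A:1 Mu:2 Ld:0 B:0 rd:1 wr:1>
#4 MEM src=r2,r1 held:FU  <A:1 Mu:2 Ld:0 B:0 rd:1 wr:1>
#5 BR src=r1,r8 held:FU  <A:1 Mu:2 Ld:0 B:0 rd:1 wr:1>
#6 ALU src=r3,r4 held:RD_PORT  <A:1 Mu:2 Ld:0 B:0 rd:1 wr:1>
#7 MEM src=r1,r5 held:FU  <A:1 Mu:2 Ld:0 B:0 rd:1 wr:1>

issued = [0, 1, 2]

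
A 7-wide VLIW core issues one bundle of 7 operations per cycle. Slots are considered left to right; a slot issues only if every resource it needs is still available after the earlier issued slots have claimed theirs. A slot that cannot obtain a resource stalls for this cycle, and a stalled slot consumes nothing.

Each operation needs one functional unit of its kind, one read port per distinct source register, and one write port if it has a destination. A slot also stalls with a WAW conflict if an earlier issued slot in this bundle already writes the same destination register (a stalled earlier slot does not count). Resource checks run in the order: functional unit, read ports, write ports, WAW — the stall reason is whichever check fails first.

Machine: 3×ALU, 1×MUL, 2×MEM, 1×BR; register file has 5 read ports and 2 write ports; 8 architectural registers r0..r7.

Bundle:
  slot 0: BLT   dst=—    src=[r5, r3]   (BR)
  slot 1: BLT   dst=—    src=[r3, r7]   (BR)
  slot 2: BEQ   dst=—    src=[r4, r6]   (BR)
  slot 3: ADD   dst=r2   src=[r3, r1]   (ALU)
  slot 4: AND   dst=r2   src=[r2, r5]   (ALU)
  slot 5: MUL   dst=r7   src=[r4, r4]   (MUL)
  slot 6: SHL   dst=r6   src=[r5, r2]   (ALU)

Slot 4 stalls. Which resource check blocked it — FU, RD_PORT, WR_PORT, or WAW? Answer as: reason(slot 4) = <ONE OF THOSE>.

reason(slot 4) = RD_PORT

[0] BR needs rd=2 wr=0: ok; after: ALU=3 MUL=1 MEM=2 BR=0, R=3, W=2
[1] BR needs rd=2 wr=0: FU; after: ALU=3 MUL=1 MEM=2 BR=0, R=3, W=2
[2] BR needs rd=2 wr=0: FU; after: ALU=3 MUL=1 MEM=2 BR=0, R=3, W=2
[3] ALU needs rd=2 wr=1: ok; after: ALU=2 MUL=1 MEM=2 BR=0, R=1, W=1
[4] ALU needs rd=2 wr=1: RD_PORT; after: ALU=2 MUL=1 MEM=2 BR=0, R=1, W=1
[5] MUL needs rd=1 wr=1: ok; after: ALU=2 MUL=0 MEM=2 BR=0, R=0, W=0
[6] ALU needs rd=2 wr=1: RD_PORT; after: ALU=2 MUL=0 MEM=2 BR=0, R=0, W=0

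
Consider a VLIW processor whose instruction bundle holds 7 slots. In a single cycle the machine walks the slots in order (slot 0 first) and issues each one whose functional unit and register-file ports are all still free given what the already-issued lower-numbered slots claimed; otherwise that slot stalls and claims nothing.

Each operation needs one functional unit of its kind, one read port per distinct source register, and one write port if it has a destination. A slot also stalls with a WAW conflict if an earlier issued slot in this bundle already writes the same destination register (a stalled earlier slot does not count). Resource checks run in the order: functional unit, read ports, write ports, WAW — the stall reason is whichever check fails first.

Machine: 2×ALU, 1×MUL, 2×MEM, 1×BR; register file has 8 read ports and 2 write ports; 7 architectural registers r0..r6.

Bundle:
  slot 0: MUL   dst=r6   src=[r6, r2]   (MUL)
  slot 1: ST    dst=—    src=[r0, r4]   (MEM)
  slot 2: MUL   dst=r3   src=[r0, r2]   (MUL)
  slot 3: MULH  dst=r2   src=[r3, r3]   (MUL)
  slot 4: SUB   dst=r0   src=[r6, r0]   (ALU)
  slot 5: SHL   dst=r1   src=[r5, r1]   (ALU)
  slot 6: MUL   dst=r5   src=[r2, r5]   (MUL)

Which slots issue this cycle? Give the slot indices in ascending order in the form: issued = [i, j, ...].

#0 MUL src=r6,r2 dispatched  <A:2 Mu:0 Ld:2 B:1 rd:6 wr:1>
#1 MEM src=r0,r4 dispatched  <A:2 Mu:0 Ld:1 B:1 rd:4 wr:1>
#2 MUL src=r0,r2 held:FU  <A:2 Mu:0 Ld:1 B:1 rd:4 wr:1>
#3 MUL src=r3,r3 held:FU  <A:2 Mu:0 Ld:1 B:1 rd:4 wr:1>
#4 ALU src=r6,r0 dispatched  <A:1 Mu:0 Ld:1 B:1 rd:2 wr:0>
#5 ALU src=r5,r1 held:WR_PORT  <A:1 Mu:0 Ld:1 B:1 rd:2 wr:0>
#6 MUL src=r2,r5 held:FU  <A:1 Mu:0 Ld:1 B:1 rd:2 wr:0>

issued = [0, 1, 4]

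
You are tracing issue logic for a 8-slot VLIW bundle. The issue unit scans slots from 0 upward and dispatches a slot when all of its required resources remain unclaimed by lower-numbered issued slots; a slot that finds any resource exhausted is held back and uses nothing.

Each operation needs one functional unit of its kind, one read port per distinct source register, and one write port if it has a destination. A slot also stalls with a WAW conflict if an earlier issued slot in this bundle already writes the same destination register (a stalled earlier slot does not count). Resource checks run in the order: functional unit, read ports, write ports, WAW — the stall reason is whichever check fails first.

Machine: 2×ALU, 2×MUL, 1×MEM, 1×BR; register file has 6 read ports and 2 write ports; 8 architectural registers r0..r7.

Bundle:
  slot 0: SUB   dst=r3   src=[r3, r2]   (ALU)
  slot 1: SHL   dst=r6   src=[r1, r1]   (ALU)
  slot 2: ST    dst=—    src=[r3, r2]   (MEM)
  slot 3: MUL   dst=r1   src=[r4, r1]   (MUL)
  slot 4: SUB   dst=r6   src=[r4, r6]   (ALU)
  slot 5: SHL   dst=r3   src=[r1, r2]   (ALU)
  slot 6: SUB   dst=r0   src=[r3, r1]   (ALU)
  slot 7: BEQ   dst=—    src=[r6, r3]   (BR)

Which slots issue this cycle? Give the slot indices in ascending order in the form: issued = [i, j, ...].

#0 ALU src=r3,r2 dispatched  <A:1 Mu:2 Ld:1 B:1 rd:4 wr:1>
#1 ALU src=r1,r1 dispatched  <A:0 Mu:2 Ld:1 B:1 rd:3 wr:0>
#2 MEM src=r3,r2 dispatched  <A:0 Mu:2 Ld:0 B:1 rd:1 wr:0>
#3 MUL src=r4,r1 held:RD_PORT  <A:0 Mu:2 Ld:0 B:1 rd:1 wr:0>
#4 ALU src=r4,r6 held:FU  <A:0 Mu:2 Ld:0 B:1 rd:1 wr:0>
#5 ALU src=r1,r2 held:FU  <A:0 Mu:2 Ld:0 B:1 rd:1 wr:0>
#6 ALU src=r3,r1 held:FU  <A:0 Mu:2 Ld:0 B:1 rd:1 wr:0>
#7 BR src=r6,r3 held:RD_PORT  <A:0 Mu:2 Ld:0 B:1 rd:1 wr:0>

issued = [0, 1, 2]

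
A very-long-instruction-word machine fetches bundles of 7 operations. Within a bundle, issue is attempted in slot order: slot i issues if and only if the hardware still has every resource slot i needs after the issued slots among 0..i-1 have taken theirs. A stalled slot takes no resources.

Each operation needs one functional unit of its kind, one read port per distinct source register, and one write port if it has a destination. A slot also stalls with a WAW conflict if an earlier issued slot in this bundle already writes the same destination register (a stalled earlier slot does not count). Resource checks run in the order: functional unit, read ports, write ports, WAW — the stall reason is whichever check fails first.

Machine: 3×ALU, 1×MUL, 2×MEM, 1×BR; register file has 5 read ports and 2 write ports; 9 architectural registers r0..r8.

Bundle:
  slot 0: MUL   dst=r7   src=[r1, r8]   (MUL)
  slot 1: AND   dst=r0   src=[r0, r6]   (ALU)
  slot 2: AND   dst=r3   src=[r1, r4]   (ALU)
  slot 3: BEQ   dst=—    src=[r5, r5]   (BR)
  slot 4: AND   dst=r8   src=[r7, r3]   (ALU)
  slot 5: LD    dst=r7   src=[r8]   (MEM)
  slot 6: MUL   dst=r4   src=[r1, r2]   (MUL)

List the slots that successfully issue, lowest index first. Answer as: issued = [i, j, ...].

slot 0 (MUL): ISSUE — free A3,Mu0,Ld2,B1 rp3 wp1
slot 1 (ALU): ISSUE — free A2,Mu0,Ld2,B1 rp1 wp0
slot 2 (ALU): stall RD_PORT — free A2,Mu0,Ld2,B1 rp1 wp0
slot 3 (BR): ISSUE — free A2,Mu0,Ld2,B0 rp0 wp0
slot 4 (ALU): stall RD_PORT — free A2,Mu0,Ld2,B0 rp0 wp0
slot 5 (MEM): stall RD_PORT — free A2,Mu0,Ld2,B0 rp0 wp0
slot 6 (MUL): stall FU — free A2,Mu0,Ld2,B0 rp0 wp0

issued = [0, 1, 3]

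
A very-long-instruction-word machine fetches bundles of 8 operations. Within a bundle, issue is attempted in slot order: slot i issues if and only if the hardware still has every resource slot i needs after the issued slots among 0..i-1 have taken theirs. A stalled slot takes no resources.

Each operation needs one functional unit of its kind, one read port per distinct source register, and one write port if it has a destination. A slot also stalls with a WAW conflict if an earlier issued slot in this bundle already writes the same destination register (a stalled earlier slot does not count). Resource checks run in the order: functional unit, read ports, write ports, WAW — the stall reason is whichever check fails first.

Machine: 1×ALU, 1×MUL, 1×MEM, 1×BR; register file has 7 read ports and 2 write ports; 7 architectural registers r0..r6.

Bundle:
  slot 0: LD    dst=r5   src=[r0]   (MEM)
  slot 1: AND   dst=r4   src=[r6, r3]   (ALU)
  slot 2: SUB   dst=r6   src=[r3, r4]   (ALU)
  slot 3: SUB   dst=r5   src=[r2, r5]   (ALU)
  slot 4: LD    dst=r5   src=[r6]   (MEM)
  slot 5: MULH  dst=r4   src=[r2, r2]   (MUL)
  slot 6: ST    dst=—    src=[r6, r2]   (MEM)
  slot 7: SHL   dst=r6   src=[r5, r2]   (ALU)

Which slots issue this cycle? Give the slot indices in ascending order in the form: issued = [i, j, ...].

issued = [0, 1]

[0] MEM needs rd=1 wr=1: ok; after: ALU=1 MUL=1 MEM=0 BR=1, R=6, W=1
[1] ALU needs rd=2 wr=1: ok; after: ALU=0 MUL=1 MEM=0 BR=1, R=4, W=0
[2] ALU needs rd=2 wr=1: FU; after: ALU=0 MUL=1 MEM=0 BR=1, R=4, W=0
[3] ALU needs rd=2 wr=1: FU; after: ALU=0 MUL=1 MEM=0 BR=1, R=4, W=0
[4] MEM needs rd=1 wr=1: FU; after: ALU=0 MUL=1 MEM=0 BR=1, R=4, W=0
[5] MUL needs rd=1 wr=1: WR_PORT; after: ALU=0 MUL=1 MEM=0 BR=1, R=4, W=0
[6] MEM needs rd=2 wr=0: FU; after: ALU=0 MUL=1 MEM=0 BR=1, R=4, W=0
[7] ALU needs rd=2 wr=1: FU; after: ALU=0 MUL=1 MEM=0 BR=1, R=4, W=0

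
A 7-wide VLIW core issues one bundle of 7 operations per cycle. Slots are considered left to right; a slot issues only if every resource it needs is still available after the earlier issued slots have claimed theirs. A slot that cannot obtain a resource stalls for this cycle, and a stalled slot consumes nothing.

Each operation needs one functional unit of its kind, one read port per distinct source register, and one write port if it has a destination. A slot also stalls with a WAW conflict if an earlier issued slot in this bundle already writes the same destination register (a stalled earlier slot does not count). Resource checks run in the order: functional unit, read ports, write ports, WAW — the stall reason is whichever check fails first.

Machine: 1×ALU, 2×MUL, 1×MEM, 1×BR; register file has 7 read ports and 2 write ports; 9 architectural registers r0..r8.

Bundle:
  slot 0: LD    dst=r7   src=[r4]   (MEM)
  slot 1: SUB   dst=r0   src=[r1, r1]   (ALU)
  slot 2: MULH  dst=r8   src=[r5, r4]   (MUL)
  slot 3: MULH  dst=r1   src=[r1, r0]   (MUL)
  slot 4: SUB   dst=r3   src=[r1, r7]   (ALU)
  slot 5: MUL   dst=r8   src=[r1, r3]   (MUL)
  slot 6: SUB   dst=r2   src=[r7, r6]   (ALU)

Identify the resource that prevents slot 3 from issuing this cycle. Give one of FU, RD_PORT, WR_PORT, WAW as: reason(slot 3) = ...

reason(slot 3) = WR_PORT

[0] MEM needs rd=1 wr=1: ok; after: ALU=1 MUL=2 MEM=0 BR=1, R=6, W=1
[1] ALU needs rd=1 wr=1: ok; after: ALU=0 MUL=2 MEM=0 BR=1, R=5, W=0
[2] MUL needs rd=2 wr=1: WR_PORT; after: ALU=0 MUL=2 MEM=0 BR=1, R=5, W=0
[3] MUL needs rd=2 wr=1: WR_PORT; after: ALU=0 MUL=2 MEM=0 BR=1, R=5, W=0
[4] ALU needs rd=2 wr=1: FU; after: ALU=0 MUL=2 MEM=0 BR=1, R=5, W=0
[5] MUL needs rd=2 wr=1: WR_PORT; after: ALU=0 MUL=2 MEM=0 BR=1, R=5, W=0
[6] ALU needs rd=2 wr=1: FU; after: ALU=0 MUL=2 MEM=0 BR=1, R=5, W=0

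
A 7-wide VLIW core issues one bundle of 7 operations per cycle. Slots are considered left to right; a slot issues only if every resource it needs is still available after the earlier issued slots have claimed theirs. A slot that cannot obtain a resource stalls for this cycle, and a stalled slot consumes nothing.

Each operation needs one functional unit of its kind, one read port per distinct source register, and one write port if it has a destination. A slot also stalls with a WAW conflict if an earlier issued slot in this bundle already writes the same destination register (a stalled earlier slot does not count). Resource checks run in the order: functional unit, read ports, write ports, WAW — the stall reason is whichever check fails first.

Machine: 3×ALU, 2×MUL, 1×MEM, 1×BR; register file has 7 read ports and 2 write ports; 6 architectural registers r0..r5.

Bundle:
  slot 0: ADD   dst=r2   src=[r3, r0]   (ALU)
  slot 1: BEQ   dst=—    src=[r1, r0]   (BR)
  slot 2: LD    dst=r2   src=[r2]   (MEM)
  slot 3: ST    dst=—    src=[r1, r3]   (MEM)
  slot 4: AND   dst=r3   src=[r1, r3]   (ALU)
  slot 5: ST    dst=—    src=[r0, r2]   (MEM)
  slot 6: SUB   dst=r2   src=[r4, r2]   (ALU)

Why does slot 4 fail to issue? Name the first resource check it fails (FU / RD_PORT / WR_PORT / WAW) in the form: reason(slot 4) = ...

reason(slot 4) = RD_PORT

(0) want 1×ALU +2rd +1wr — yes → AL2|MU2|ME1|BR1|rd5|wr1
(1) want 1×BR +2rd +0wr — yes → AL2|MU2|ME1|BR0|rd3|wr1
(2) want 1×MEM +1rd +1wr — WAW → AL2|MU2|ME1|BR0|rd3|wr1
(3) want 1×MEM +2rd +0wr — yes → AL2|MU2|ME0|BR0|rd1|wr1
(4) want 1×ALU +2rd +1wr — RD_PORT → AL2|MU2|ME0|BR0|rd1|wr1
(5) want 1×MEM +2rd +0wr — FU → AL2|MU2|ME0|BR0|rd1|wr1
(6) want 1×ALU +2rd +1wr — RD_PORT → AL2|MU2|ME0|BR0|rd1|wr1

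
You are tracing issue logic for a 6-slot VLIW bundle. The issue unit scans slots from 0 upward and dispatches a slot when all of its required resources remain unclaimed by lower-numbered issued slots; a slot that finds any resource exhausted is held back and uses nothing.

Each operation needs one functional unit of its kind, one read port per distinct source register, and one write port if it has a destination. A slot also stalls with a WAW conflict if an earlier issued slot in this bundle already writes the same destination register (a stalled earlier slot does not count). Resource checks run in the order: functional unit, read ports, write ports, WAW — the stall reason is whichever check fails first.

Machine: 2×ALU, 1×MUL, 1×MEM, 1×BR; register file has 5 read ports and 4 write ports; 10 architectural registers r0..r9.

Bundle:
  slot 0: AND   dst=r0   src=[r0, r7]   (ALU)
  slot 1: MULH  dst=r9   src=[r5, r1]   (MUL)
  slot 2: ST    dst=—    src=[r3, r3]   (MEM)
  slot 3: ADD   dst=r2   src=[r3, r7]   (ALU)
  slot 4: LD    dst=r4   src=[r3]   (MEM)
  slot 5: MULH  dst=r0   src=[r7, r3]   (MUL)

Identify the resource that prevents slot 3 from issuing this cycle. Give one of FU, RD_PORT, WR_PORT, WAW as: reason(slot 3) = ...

slot 0 (ALU): ISSUE — free A1,Mu1,Ld1,B1 rp3 wp3
slot 1 (MUL): ISSUE — free A1,Mu0,Ld1,B1 rp1 wp2
slot 2 (MEM): ISSUE — free A1,Mu0,Ld0,B1 rp0 wp2
slot 3 (ALU): stall RD_PORT — free A1,Mu0,Ld0,B1 rp0 wp2
slot 4 (MEM): stall FU — free A1,Mu0,Ld0,B1 rp0 wp2
slot 5 (MUL): stall FU — free A1,Mu0,Ld0,B1 rp0 wp2

reason(slot 3) = RD_PORT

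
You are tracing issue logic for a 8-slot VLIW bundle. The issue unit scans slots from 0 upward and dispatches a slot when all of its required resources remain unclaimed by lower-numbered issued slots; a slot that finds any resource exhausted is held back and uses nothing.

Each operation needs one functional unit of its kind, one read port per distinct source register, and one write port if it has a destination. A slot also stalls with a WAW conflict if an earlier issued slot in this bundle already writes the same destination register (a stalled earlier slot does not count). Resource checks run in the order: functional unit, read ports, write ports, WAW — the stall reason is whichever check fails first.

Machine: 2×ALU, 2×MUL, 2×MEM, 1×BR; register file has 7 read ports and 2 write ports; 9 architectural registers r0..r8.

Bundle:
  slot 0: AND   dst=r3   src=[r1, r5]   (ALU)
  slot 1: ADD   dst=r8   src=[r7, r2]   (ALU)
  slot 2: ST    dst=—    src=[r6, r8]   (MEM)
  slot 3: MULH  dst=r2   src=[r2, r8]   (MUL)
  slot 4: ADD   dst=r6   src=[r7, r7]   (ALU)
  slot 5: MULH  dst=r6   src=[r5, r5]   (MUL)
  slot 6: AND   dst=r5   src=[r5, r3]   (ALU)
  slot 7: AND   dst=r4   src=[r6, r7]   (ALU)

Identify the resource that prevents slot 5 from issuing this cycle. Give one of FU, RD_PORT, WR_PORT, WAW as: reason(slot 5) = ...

reason(slot 5) = WR_PORT

(0) want 1×ALU +2rd +1wr — yes → AL1|MU2|ME2|BR1|rd5|wr1
(1) want 1×ALU +2rd +1wr — yes → AL0|MU2|ME2|BR1|rd3|wr0
(2) want 1×MEM +2rd +0wr — yes → AL0|MU2|ME1|BR1|rd1|wr0
(3) want 1×MUL +2rd +1wr — RD_PORT → AL0|MU2|ME1|BR1|rd1|wr0
(4) want 1×ALU +1rd +1wr — FU → AL0|MU2|ME1|BR1|rd1|wr0
(5) want 1×MUL +1rd +1wr — WR_PORT → AL0|MU2|ME1|BR1|rd1|wr0
(6) want 1×ALU +2rd +1wr — FU → AL0|MU2|ME1|BR1|rd1|wr0
(7) want 1×ALU +2rd +1wr — FU → AL0|MU2|ME1|BR1|rd1|wr0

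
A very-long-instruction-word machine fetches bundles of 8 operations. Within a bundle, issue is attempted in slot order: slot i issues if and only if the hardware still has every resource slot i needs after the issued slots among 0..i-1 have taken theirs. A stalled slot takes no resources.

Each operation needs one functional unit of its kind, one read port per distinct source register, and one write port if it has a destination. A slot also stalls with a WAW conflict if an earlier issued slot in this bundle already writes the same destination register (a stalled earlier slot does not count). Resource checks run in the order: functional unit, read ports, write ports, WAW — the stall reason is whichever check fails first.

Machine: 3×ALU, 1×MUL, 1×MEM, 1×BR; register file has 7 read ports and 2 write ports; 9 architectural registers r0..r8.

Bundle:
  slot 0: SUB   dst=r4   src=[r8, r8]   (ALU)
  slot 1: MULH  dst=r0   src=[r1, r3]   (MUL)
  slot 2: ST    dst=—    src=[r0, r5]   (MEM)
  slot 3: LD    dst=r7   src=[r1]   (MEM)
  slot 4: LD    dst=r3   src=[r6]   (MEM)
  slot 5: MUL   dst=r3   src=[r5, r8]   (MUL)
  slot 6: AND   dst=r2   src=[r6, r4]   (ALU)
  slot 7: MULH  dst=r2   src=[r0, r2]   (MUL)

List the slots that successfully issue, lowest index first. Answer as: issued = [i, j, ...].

issued = [0, 1, 2]

[0] ALU needs rd=1 wr=1: ok; after: ALU=2 MUL=1 MEM=1 BR=1, R=6, W=1
[1] MUL needs rd=2 wr=1: ok; after: ALU=2 MUL=0 MEM=1 BR=1, R=4, W=0
[2] MEM needs rd=2 wr=0: ok; after: ALU=2 MUL=0 MEM=0 BR=1, R=2, W=0
[3] MEM needs rd=1 wr=1: FU; after: ALU=2 MUL=0 MEM=0 BR=1, R=2, W=0
[4] MEM needs rd=1 wr=1: FU; after: ALU=2 MUL=0 MEM=0 BR=1, R=2, W=0
[5] MUL needs rd=2 wr=1: FU; after: ALU=2 MUL=0 MEM=0 BR=1, R=2, W=0
[6] ALU needs rd=2 wr=1: WR_PORT; after: ALU=2 MUL=0 MEM=0 BR=1, R=2, W=0
[7] MUL needs rd=2 wr=1: FU; after: ALU=2 MUL=0 MEM=0 BR=1, R=2, W=0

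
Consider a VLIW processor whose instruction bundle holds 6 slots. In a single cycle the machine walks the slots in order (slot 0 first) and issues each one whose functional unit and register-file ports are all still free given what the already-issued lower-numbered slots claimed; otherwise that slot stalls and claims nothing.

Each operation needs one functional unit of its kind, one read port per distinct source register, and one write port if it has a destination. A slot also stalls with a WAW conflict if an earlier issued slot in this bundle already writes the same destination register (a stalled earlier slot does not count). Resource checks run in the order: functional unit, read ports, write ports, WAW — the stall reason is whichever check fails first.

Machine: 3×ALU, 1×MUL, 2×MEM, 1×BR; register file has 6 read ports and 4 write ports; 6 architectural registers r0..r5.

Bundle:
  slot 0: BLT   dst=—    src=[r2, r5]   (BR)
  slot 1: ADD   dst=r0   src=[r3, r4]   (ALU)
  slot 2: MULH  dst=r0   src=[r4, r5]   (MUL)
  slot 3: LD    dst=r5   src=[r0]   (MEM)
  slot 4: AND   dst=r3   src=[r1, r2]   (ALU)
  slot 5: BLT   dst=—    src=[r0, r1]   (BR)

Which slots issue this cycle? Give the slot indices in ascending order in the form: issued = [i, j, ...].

  0. BR ⇒ go  {3A/1Mu/2Ld/0B | 4r 4w}
  1. ALU→r0 ⇒ go  {2A/1Mu/2Ld/0B | 2r 3w}
  2. MUL→r0 ⇒ no(WAW)  {2A/1Mu/2Ld/0B | 2r 3w}
  3. MEM→r5 ⇒ go  {2A/1Mu/1Ld/0B | 1r 2w}
  4. ALU→r3 ⇒ no(RD_PORT)  {2A/1Mu/1Ld/0B | 1r 2w}
  5. BR ⇒ no(FU)  {2A/1Mu/1Ld/0B | 1r 2w}

issued = [0, 1, 3]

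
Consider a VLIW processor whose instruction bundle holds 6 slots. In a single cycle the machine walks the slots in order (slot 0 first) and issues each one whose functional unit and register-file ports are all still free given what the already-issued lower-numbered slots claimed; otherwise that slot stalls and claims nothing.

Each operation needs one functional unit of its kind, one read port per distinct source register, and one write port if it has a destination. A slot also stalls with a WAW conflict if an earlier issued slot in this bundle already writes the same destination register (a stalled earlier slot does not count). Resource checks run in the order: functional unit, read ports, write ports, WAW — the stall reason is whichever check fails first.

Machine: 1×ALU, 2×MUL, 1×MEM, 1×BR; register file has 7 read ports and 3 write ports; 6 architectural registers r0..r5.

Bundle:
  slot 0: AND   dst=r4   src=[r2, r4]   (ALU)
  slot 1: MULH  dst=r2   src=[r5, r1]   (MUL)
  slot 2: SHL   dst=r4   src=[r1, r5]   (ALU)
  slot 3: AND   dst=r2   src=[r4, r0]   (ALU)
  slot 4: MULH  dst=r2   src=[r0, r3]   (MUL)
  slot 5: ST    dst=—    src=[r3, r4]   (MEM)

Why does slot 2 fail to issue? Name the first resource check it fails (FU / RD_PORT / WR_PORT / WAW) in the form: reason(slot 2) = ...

reason(slot 2) = FU

(0) want 1×ALU +2rd +1wr — yes → AL0|MU2|ME1|BR1|rd5|wr2
(1) want 1×MUL +2rd +1wr — yes → AL0|MU1|ME1|BR1|rd3|wr1
(2) want 1×ALU +2rd +1wr — FU → AL0|MU1|ME1|BR1|rd3|wr1
(3) want 1×ALU +2rd +1wr — FU → AL0|MU1|ME1|BR1|rd3|wr1
(4) want 1×MUL +2rd +1wr — WAW → AL0|MU1|ME1|BR1|rd3|wr1
(5) want 1×MEM +2rd +0wr — yes → AL0|MU1|ME0|BR1|rd1|wr1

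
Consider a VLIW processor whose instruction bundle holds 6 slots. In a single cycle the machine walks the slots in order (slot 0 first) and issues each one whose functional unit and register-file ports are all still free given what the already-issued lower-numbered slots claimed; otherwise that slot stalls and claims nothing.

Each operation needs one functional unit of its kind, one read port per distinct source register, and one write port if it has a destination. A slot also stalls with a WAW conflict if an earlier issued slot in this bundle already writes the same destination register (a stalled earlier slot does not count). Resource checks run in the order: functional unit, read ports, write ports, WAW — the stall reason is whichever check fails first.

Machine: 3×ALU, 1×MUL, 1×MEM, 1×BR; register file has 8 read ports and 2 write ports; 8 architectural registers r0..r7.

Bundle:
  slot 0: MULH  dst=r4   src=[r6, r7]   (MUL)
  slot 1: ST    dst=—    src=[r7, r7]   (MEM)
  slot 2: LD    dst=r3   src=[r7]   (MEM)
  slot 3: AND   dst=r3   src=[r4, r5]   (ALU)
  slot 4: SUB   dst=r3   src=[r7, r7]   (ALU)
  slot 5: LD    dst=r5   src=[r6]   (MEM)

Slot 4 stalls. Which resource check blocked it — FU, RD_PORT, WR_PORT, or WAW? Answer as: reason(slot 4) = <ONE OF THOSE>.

reason(slot 4) = WR_PORT

(0) want 1×MUL +2rd +1wr — yes → AL3|MU0|ME1|BR1|rd6|wr1
(1) want 1×MEM +1rd +0wr — yes → AL3|MU0|ME0|BR1|rd5|wr1
(2) want 1×MEM +1rd +1wr — FU → AL3|MU0|ME0|BR1|rd5|wr1
(3) want 1×ALU +2rd +1wr — yes → AL2|MU0|ME0|BR1|rd3|wr0
(4) want 1×ALU +1rd +1wr — WR_PORT → AL2|MU0|ME0|BR1|rd3|wr0
(5) want 1×MEM +1rd +1wr — FU → AL2|MU0|ME0|BR1|rd3|wr0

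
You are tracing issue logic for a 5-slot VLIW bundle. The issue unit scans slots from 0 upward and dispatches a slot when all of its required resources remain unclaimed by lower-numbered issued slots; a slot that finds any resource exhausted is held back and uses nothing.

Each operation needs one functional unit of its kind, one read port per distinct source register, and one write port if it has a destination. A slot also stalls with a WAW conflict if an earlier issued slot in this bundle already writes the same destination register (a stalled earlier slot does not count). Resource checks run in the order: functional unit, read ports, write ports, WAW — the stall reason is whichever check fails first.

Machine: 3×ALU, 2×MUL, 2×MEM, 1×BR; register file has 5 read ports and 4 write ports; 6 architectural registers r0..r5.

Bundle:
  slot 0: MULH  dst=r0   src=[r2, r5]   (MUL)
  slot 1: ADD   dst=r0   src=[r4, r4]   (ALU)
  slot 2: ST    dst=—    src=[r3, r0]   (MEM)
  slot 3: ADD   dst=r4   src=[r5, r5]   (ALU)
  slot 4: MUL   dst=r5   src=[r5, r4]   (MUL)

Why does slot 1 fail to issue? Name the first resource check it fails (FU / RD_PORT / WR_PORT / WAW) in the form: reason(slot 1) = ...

reason(slot 1) = WAW

#0 MUL src=r2,r5 dispatched  <A:3 Mu:1 Ld:2 B:1 rd:3 wr:3>
#1 ALU src=r4,r4 held:WAW  <A:3 Mu:1 Ld:2 B:1 rd:3 wr:3>
#2 MEM src=r3,r0 dispatched  <A:3 Mu:1 Ld:1 B:1 rd:1 wr:3>
#3 ALU src=r5,r5 dispatched  <A:2 Mu:1 Ld:1 B:1 rd:0 wr:2>
#4 MUL src=r5,r4 held:RD_PORT  <A:2 Mu:1 Ld:1 B:1 rd:0 wr:2>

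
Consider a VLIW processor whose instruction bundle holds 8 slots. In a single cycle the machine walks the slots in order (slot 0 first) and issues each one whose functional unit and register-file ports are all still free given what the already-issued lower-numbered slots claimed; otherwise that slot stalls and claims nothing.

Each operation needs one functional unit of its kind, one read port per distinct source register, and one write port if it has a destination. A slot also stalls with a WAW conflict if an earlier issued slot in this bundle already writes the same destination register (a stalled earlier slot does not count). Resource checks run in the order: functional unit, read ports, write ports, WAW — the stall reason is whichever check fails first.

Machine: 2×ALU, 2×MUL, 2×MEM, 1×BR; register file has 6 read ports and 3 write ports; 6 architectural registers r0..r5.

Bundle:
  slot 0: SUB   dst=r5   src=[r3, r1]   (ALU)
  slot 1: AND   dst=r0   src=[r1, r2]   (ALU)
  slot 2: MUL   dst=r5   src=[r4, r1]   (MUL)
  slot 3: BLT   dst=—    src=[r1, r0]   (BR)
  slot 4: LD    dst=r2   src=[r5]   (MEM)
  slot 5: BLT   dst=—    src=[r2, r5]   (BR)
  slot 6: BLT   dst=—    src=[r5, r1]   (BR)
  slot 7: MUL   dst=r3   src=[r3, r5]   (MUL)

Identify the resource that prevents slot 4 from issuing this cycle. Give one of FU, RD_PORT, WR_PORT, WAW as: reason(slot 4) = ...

reason(slot 4) = RD_PORT

(0) want 1×ALU +2rd +1wr — yes → AL1|MU2|ME2|BR1|rd4|wr2
(1) want 1×ALU +2rd +1wr — yes → AL0|MU2|ME2|BR1|rd2|wr1
(2) want 1×MUL +2rd +1wr — WAW → AL0|MU2|ME2|BR1|rd2|wr1
(3) want 1×BR +2rd +0wr — yes → AL0|MU2|ME2|BR0|rd0|wr1
(4) want 1×MEM +1rd +1wr — RD_PORT → AL0|MU2|ME2|BR0|rd0|wr1
(5) want 1×BR +2rd +0wr — FU → AL0|MU2|ME2|BR0|rd0|wr1
(6) want 1×BR +2rd +0wr — FU → AL0|MU2|ME2|BR0|rd0|wr1
(7) want 1×MUL +2rd +1wr — RD_PORT → AL0|MU2|ME2|BR0|rd0|wr1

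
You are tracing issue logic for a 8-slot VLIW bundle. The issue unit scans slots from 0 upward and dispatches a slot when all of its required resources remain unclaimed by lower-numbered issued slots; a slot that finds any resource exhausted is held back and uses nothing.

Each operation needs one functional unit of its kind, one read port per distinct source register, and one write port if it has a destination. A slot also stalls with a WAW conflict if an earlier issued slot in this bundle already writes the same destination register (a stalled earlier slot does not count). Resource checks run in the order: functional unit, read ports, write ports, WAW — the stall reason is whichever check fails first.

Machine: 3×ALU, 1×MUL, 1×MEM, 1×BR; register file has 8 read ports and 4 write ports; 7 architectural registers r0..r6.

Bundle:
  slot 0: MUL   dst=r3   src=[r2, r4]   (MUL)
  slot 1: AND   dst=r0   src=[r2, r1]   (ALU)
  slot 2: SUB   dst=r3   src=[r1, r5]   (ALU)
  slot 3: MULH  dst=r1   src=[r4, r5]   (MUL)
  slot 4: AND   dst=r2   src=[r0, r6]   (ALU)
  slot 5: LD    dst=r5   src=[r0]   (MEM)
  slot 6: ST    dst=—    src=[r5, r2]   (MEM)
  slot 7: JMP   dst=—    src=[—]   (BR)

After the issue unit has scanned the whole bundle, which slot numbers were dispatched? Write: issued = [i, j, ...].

[0] MUL needs rd=2 wr=1: ok; after: ALU=3 MUL=0 MEM=1 BR=1, R=6, W=3
[1] ALU needs rd=2 wr=1: ok; after: ALU=2 MUL=0 MEM=1 BR=1, R=4, W=2
[2] ALU needs rd=2 wr=1: WAW; after: ALU=2 MUL=0 MEM=1 BR=1, R=4, W=2
[3] MUL needs rd=2 wr=1: FU; after: ALU=2 MUL=0 MEM=1 BR=1, R=4, W=2
[4] ALU needs rd=2 wr=1: ok; after: ALU=1 MUL=0 MEM=1 BR=1, R=2, W=1
[5] MEM needs rd=1 wr=1: ok; after: ALU=1 MUL=0 MEM=0 BR=1, R=1, W=0
[6] MEM needs rd=2 wr=0: FU; after: ALU=1 MUL=0 MEM=0 BR=1, R=1, W=0
[7] BR needs rd=0 wr=0: ok; after: ALU=1 MUL=0 MEM=0 BR=0, R=1, W=0

issued = [0, 1, 4, 5, 7]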